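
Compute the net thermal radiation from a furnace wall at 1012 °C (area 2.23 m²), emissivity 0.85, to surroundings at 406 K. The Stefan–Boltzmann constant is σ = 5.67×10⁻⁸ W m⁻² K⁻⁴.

Q ≈ 2.90×10^5 W

Convert: 1012 °C = 1285 K.
Q = εσA(T⁴ − T_s⁴). T⁴ − T_s⁴ = (1285)⁴ − (406)⁴ = 2.73×10^12 − 2.72×10^10 = 2.70×10^12 K⁴.
Q = 0.85 × 5.67×10⁻⁸ × 2.23 × 2.70×10^12 = 2.90×10^5 W.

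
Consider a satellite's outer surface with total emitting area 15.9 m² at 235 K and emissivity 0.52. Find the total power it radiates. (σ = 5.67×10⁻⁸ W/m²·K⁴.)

P = εσAT⁴ = 0.52 × 5.67×10⁻⁸ × 15.9 × (235)⁴ = 0.52 × 5.67×10⁻⁸ × 15.9 × 3.05×10^9.
P = 1430 W.

P ≈ 1430 W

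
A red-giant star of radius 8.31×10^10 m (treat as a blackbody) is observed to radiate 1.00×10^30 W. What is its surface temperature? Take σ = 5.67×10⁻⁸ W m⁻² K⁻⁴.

T ≈ 3780 K

A = 4πr² = 4π × (8.31×10^10)² = 8.68×10^22 m².
From P = σAT⁴, T = (P / σA)^(1/4) = (1.00×10^30 / (5.67×10⁻⁸ × 8.68×10^22))^(1/4).
T = (2.03×10^14)^(1/4) = 3780 K.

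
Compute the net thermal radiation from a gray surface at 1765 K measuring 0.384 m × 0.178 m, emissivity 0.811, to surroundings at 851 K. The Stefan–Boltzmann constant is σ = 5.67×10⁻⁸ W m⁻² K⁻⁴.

A = 0.384 × 0.178 = 0.0684 m².
Q = εσA(T⁴ − T_s⁴). T⁴ − T_s⁴ = (1765)⁴ − (851)⁴ = 9.70×10^12 − 5.24×10^11 = 9.18×10^12 K⁴.
Q = 0.811 × 5.67×10⁻⁸ × 0.0684 × 9.18×10^12 = 28900 W.

Q ≈ 28900 W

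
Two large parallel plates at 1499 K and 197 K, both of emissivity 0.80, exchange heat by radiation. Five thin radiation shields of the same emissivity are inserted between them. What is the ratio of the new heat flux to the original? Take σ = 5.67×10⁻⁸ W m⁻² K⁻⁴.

ratio ≈ 0.167

With N identical shields there are N+1 = 6 gaps in series, each with the same radiative resistance, so the flux falls to 1/(N+1) of its unshielded value.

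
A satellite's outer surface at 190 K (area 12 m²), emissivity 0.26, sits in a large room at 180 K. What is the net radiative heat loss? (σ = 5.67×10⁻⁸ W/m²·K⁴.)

Q ≈ 44.8 W

Q = εσA(T⁴ − T_s⁴). T⁴ − T_s⁴ = (190)⁴ − (180)⁴ = 1.30×10^9 − 1.05×10^9 = 2.53×10^8 K⁴.
Q = 0.26 × 5.67×10⁻⁸ × 12.0 × 2.53×10^8 = 44.8 W.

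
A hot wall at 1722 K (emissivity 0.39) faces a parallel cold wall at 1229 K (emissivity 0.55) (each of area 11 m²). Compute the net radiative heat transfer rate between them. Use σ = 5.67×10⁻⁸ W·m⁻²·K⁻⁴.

For two large parallel gray plates, q = σ(T₁⁴ − T₂⁴) / (1/ε₁ + 1/ε₂ − 1).
1/ε₁ + 1/ε₂ − 1 = 1/0.39 + 1/0.55 − 1 = 3.382.
T₁⁴ − T₂⁴ = 8.79×10^12 − 2.28×10^12 = 6.51×10^12 K⁴.
q = 5.67×10⁻⁸ × 6.51×10^12 / 3.382 = 1.09×10^5 W/m².
Q = q·A = 1.09×10^5 × 11 = 1.20×10^6 W.

Q ≈ 1.20×10^6 W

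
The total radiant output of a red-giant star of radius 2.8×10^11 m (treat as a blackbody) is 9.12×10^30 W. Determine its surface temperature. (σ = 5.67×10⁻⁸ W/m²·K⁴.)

A = 4πr² = 4π × (2.8×10^11)² = 9.85×10^23 m².
From P = σAT⁴, T = (P / σA)^(1/4) = (9.12×10^30 / (5.67×10⁻⁸ × 9.85×10^23))^(1/4).
T = (1.63×10^14)^(1/4) = 3570 K.

T ≈ 3570 K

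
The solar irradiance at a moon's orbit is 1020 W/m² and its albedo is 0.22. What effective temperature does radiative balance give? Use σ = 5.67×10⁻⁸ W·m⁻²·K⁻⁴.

Power absorbed = (1−a)S·πR²; power emitted = 4πR²σT⁴. Equating and cancelling πR²:
T = ((1−a)S / 4σ)^(1/4) = (796 / (4 × 5.67×10⁻⁸))^(1/4) = (3.51×10^9)^(1/4).
T = 243 K.

T ≈ 243 K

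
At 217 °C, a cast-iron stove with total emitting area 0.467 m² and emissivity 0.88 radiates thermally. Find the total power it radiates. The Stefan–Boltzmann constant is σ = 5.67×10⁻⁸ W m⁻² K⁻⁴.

217 °C = 490 K.
Stefan–Boltzmann: P = εσAT⁴ = 0.88 × 5.67×10⁻⁸ × 0.467 × (490)⁴ = 0.88 × 5.67×10⁻⁸ × 0.467 × 5.76×10^10.
P = 1340 W.

P ≈ 1340 W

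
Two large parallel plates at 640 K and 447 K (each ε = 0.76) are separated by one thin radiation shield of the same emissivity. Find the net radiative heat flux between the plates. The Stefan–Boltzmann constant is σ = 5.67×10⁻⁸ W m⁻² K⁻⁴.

q ≈ 2220 W/m²

Each of the 2 gaps contributes resistance (2/ε − 1) = 2/0.76 − 1 = 1.632; total = 3.263.
q = σ(T₁⁴ − T₂⁴) / 3.263 = 5.67×10⁻⁸ × 1.28×10^11 / 3.263 = 2220 W/m².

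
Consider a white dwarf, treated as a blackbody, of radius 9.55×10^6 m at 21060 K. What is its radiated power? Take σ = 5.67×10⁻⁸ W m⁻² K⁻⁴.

A = 4πr² = 4π × (9.55×10^6)² = 1.15×10^15 m².
P = σAT⁴ = 5.67×10⁻⁸ × 1.15×10^15 × (21060)⁴ = 5.67×10⁻⁸ × 1.15×10^15 × 1.97×10^17.
P = 1.28×10^25 W.

P ≈ 1.28×10^25 W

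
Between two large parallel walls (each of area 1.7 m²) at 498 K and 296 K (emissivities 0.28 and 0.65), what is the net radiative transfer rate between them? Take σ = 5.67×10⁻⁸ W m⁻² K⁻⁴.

For two large parallel gray plates, q = σ(T₁⁴ − T₂⁴) / (1/ε₁ + 1/ε₂ − 1).
1/ε₁ + 1/ε₂ − 1 = 1/0.28 + 1/0.65 − 1 = 4.110.
T₁⁴ − T₂⁴ = 6.15×10^10 − 7.68×10^9 = 5.38×10^10 K⁴.
q = 5.67×10⁻⁸ × 5.38×10^10 / 4.110 = 743 W/m².
Q = q·A = 743 × 1.7 = 1260 W.

Q ≈ 1260 W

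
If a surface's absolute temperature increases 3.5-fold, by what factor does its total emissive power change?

factor ≈ 150

P ∝ T⁴, so the power scales as (3.5)⁴ = 150.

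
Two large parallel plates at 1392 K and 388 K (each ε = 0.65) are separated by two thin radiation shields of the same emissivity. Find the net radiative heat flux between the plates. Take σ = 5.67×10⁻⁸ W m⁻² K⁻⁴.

q ≈ 34000 W/m²

Each of the 3 gaps contributes resistance (2/ε − 1) = 2/0.65 − 1 = 2.077; total = 6.231.
q = σ(T₁⁴ − T₂⁴) / 6.231 = 5.67×10⁻⁸ × 3.73×10^12 / 6.231 = 34000 W/m².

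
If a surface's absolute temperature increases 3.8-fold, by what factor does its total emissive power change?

factor ≈ 209

P ∝ T⁴, so the power scales as (3.8)⁴ = 209.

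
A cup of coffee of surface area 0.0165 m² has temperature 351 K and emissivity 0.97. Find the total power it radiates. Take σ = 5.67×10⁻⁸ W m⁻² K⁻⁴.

P = εσAT⁴ = 0.97 × 5.67×10⁻⁸ × 0.0165 × (351)⁴ = 0.97 × 5.67×10⁻⁸ × 0.0165 × 1.52×10^10.
P = 13.8 W.

P ≈ 13.8 W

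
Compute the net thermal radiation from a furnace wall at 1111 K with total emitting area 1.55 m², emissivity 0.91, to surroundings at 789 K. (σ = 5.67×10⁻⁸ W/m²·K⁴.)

Q ≈ 90900 W

Q = εσA(T⁴ − T_s⁴). T⁴ − T_s⁴ = (1111)⁴ − (789)⁴ = 1.52×10^12 − 3.88×10^11 = 1.14×10^12 K⁴.
Q = 0.91 × 5.67×10⁻⁸ × 1.55 × 1.14×10^12 = 90900 W.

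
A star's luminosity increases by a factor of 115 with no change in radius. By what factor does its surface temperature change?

factor ≈ 3.27

P ∝ T⁴ ⇒ T ∝ P^(1/4), so T scales by (115)^(1/4) = 3.27.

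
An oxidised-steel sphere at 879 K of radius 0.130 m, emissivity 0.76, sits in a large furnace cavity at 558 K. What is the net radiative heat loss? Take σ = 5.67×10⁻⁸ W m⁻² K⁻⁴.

Q ≈ 4580 W

A = 4πr² = 4π × (0.130)² = 0.212 m².
Q = εσA(T⁴ − T_s⁴). T⁴ − T_s⁴ = (879)⁴ − (558)⁴ = 5.97×10^11 − 9.69×10^10 = 5.00×10^11 K⁴.
Q = 0.76 × 5.67×10⁻⁸ × 0.212 × 5.00×10^11 = 4580 W.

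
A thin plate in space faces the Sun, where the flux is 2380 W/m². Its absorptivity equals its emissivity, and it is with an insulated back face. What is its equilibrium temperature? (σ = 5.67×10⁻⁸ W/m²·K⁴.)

T ≈ 453 K

Absorbed flux αS = emitted flux εσT⁴ (one radiating face); with α = ε, T = (S/σ)^(1/4).
T = (2380 / 5.67×10⁻⁸)^(1/4) = (4.20×10^10)^(1/4).
T = 453 K.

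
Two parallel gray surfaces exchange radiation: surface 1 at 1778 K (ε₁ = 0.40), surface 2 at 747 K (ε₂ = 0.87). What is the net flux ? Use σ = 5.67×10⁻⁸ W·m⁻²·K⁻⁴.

For two large parallel gray plates, q = σ(T₁⁴ − T₂⁴) / (1/ε₁ + 1/ε₂ − 1).
1/ε₁ + 1/ε₂ − 1 = 1/0.40 + 1/0.87 − 1 = 2.649.
T₁⁴ − T₂⁴ = 9.99×10^12 − 3.11×10^11 = 9.68×10^12 K⁴.
q = 5.67×10⁻⁸ × 9.68×10^12 / 2.649 = 2.07×10^5 W/m².

q ≈ 2.07×10^5 W/m²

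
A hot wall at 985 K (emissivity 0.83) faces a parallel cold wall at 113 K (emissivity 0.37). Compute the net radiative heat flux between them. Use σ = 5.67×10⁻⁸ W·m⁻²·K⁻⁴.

q ≈ 18400 W/m²

For two large parallel gray plates, q = σ(T₁⁴ − T₂⁴) / (1/ε₁ + 1/ε₂ − 1).
1/ε₁ + 1/ε₂ − 1 = 1/0.83 + 1/0.37 − 1 = 2.908.
T₁⁴ − T₂⁴ = 9.41×10^11 − 1.63×10^8 = 9.41×10^11 K⁴.
q = 5.67×10⁻⁸ × 9.41×10^11 / 2.908 = 18400 W/m².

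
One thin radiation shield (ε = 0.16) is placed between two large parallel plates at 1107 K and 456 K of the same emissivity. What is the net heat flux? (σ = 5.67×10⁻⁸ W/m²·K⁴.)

Each of the 2 gaps contributes resistance (2/ε − 1) = 2/0.16 − 1 = 11.50; total = 23.00.
q = σ(T₁⁴ − T₂⁴) / 23.00 = 5.67×10⁻⁸ × 1.46×10^12 / 23.00 = 3600 W/m².

q ≈ 3600 W/m²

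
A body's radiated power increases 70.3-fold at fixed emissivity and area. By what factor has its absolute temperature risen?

factor ≈ 2.90

P ∝ T⁴ ⇒ T ∝ P^(1/4), so T scales by (70.3)^(1/4) = 2.90.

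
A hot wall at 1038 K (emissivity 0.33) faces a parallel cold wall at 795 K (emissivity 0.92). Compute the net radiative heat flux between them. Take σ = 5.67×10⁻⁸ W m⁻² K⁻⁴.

q ≈ 13800 W/m²

For two large parallel gray plates, q = σ(T₁⁴ − T₂⁴) / (1/ε₁ + 1/ε₂ − 1).
1/ε₁ + 1/ε₂ − 1 = 1/0.33 + 1/0.92 − 1 = 3.117.
T₁⁴ − T₂⁴ = 1.16×10^12 − 3.99×10^11 = 7.61×10^11 K⁴.
q = 5.67×10⁻⁸ × 7.61×10^11 / 3.117 = 13800 W/m².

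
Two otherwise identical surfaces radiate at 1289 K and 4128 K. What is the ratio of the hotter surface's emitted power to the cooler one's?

ratio ≈ 105

P ∝ T⁴, so the ratio is (4128/1289)⁴ = (3.202)⁴ = 105.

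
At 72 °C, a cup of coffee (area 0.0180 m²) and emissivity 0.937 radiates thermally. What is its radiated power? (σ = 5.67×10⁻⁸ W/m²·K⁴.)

P ≈ 13.5 W

72 °C = 345 K.
P = εσAT⁴ = 0.937 × 5.67×10⁻⁸ × 0.0180 × (345)⁴ = 0.937 × 5.67×10⁻⁸ × 0.0180 × 1.42×10^10.
P = 13.5 W.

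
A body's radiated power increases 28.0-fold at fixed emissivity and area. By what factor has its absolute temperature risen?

P ∝ T⁴ ⇒ T ∝ P^(1/4), so T scales by (28.0)^(1/4) = 2.30.

factor ≈ 2.30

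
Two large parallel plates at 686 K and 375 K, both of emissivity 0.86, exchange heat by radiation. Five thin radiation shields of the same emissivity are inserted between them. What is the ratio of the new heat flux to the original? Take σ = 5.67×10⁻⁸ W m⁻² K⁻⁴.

With N identical shields there are N+1 = 6 gaps in series, each with the same radiative resistance, so the flux falls to 1/(N+1) of its unshielded value.

ratio ≈ 0.167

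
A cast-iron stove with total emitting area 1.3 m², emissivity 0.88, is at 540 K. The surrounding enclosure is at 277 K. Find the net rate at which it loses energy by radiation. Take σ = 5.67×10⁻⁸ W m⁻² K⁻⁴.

Q ≈ 5130 W

Q = εσA(T⁴ − T_s⁴). T⁴ − T_s⁴ = (540)⁴ − (277)⁴ = 8.50×10^10 − 5.89×10^9 = 7.91×10^10 K⁴.
Q = 0.88 × 5.67×10⁻⁸ × 1.30 × 7.91×10^10 = 5130 W.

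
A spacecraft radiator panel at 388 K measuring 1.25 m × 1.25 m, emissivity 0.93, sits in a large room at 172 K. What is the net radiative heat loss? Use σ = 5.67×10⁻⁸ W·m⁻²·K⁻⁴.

Q ≈ 1800 W

A = 1.25 × 1.25 = 1.56 m².
Q = εσA(T⁴ − T_s⁴). T⁴ − T_s⁴ = (388)⁴ − (172)⁴ = 2.27×10^10 − 8.75×10^8 = 2.18×10^10 K⁴.
Q = 0.93 × 5.67×10⁻⁸ × 1.56 × 2.18×10^10 = 1800 W.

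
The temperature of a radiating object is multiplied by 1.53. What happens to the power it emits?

P ∝ T⁴, so the power scales as (1.53)⁴ = 5.48.

factor ≈ 5.48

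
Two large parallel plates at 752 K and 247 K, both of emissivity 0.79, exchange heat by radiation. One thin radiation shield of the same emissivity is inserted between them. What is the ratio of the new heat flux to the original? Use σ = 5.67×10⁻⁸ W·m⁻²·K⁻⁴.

ratio ≈ 0.500

With N identical shields there are N+1 = 2 gaps in series, each with the same radiative resistance, so the flux falls to 1/(N+1) of its unshielded value.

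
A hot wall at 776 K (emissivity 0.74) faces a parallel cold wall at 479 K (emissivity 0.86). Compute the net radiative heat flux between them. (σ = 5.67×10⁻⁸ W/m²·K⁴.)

For two large parallel gray plates, q = σ(T₁⁴ − T₂⁴) / (1/ε₁ + 1/ε₂ − 1).
1/ε₁ + 1/ε₂ − 1 = 1/0.74 + 1/0.86 − 1 = 1.514.
T₁⁴ − T₂⁴ = 3.63×10^11 − 5.26×10^10 = 3.10×10^11 K⁴.
q = 5.67×10⁻⁸ × 3.10×10^11 / 1.514 = 11600 W/m².

q ≈ 11600 W/m²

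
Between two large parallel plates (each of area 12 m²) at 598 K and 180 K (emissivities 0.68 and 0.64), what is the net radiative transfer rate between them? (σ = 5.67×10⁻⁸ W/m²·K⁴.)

For two large parallel gray plates, q = σ(T₁⁴ − T₂⁴) / (1/ε₁ + 1/ε₂ − 1).
1/ε₁ + 1/ε₂ − 1 = 1/0.68 + 1/0.64 − 1 = 2.033.
T₁⁴ − T₂⁴ = 1.28×10^11 − 1.05×10^9 = 1.27×10^11 K⁴.
q = 5.67×10⁻⁸ × 1.27×10^11 / 2.033 = 3540 W/m².
Q = q·A = 3540 × 12 = 42400 W.

Q ≈ 42400 W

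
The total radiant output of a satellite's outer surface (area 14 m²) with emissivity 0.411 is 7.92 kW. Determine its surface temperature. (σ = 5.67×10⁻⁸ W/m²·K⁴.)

T ≈ 395 K

From P = εσAT⁴, T = (P / εσA)^(1/4) = (7920 / (0.411 × 5.67×10⁻⁸ × 14.0))^(1/4).
T = (2.43×10^10)^(1/4) = 395 K.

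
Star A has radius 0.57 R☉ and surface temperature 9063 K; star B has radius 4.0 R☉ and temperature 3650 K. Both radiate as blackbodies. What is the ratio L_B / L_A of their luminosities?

L_B/L_A ≈ 1.30

L = 4πR²σT⁴ ∝ R²T⁴, so L_B/L_A = (4.0/0.57)² × (3650/9063)⁴ = 49.2 × 0.0263 = 1.30.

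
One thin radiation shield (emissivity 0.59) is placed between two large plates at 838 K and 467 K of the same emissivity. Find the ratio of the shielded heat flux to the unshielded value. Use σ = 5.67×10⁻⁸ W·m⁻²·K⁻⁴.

With N identical shields there are N+1 = 2 gaps in series, each with the same radiative resistance, so the flux falls to 1/(N+1) of its unshielded value.

ratio ≈ 0.500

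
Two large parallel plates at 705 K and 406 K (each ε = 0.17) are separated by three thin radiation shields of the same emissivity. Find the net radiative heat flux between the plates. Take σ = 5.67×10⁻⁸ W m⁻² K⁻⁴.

Each of the 4 gaps contributes resistance (2/ε − 1) = 2/0.17 − 1 = 10.76; total = 43.06.
q = σ(T₁⁴ − T₂⁴) / 43.06 = 5.67×10⁻⁸ × 2.20×10^11 / 43.06 = 290 W/m².

q ≈ 290 W/m²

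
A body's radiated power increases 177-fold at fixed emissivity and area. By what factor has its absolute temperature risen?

factor ≈ 3.65

P ∝ T⁴ ⇒ T ∝ P^(1/4), so T scales by (177)^(1/4) = 3.65.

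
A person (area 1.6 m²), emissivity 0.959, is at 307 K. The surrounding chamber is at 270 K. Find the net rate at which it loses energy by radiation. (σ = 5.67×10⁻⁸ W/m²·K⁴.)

Q ≈ 310 W

Q = εσA(T⁴ − T_s⁴). T⁴ − T_s⁴ = (307)⁴ − (270)⁴ = 8.88×10^9 − 5.31×10^9 = 3.57×10^9 K⁴.
Q = 0.959 × 5.67×10⁻⁸ × 1.60 × 3.57×10^9 = 310 W.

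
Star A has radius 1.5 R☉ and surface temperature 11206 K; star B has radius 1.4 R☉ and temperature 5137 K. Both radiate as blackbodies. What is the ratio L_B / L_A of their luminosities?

L = 4πR²σT⁴ ∝ R²T⁴, so L_B/L_A = (1.4/1.5)² × (5137/11206)⁴ = 0.871 × 0.0442 = 0.0385.

L_B/L_A ≈ 0.0385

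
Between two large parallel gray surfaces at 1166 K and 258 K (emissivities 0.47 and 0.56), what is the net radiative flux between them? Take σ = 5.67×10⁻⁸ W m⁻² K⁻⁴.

For two large parallel gray plates, q = σ(T₁⁴ − T₂⁴) / (1/ε₁ + 1/ε₂ − 1).
1/ε₁ + 1/ε₂ − 1 = 1/0.47 + 1/0.56 − 1 = 2.913.
T₁⁴ − T₂⁴ = 1.85×10^12 − 4.43×10^9 = 1.84×10^12 K⁴.
q = 5.67×10⁻⁸ × 1.84×10^12 / 2.913 = 35900 W/m².

q ≈ 35900 W/m²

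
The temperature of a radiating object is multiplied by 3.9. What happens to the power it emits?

P ∝ T⁴, so the power scales as (3.9)⁴ = 231.

factor ≈ 231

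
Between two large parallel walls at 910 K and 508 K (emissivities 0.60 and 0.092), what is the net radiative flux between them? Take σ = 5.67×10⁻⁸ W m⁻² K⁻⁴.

q ≈ 3040 W/m²

For two large parallel gray plates, q = σ(T₁⁴ − T₂⁴) / (1/ε₁ + 1/ε₂ − 1).
1/ε₁ + 1/ε₂ − 1 = 1/0.60 + 1/0.092 − 1 = 11.54.
T₁⁴ − T₂⁴ = 6.86×10^11 − 6.66×10^10 = 6.19×10^11 K⁴.
q = 5.67×10⁻⁸ × 6.19×10^11 / 11.54 = 3040 W/m².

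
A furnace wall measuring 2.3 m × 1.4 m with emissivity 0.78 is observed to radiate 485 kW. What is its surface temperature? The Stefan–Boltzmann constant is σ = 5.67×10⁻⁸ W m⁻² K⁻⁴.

A = 2.3 × 1.4 = 3.22 m².
From P = εσAT⁴, T = (P / εσA)^(1/4) = (4.85×10^5 / (0.78 × 5.67×10⁻⁸ × 3.22))^(1/4).
T = (3.41×10^12)^(1/4) = 1360 K.

T ≈ 1360 K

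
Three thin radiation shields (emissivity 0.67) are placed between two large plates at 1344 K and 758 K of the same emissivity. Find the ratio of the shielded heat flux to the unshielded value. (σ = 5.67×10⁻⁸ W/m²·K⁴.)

With N identical shields there are N+1 = 4 gaps in series, each with the same radiative resistance, so the flux falls to 1/(N+1) of its unshielded value.

ratio ≈ 0.250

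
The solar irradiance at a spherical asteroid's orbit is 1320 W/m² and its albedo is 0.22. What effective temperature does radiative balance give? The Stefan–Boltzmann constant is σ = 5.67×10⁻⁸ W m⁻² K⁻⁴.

T ≈ 260 K

Power absorbed = (1−a)S·πR²; power emitted = 4πR²σT⁴. Equating and cancelling πR²:
T = ((1−a)S / 4σ)^(1/4) = (1030 / (4 × 5.67×10⁻⁸))^(1/4) = (4.54×10^9)^(1/4).
T = 260 K.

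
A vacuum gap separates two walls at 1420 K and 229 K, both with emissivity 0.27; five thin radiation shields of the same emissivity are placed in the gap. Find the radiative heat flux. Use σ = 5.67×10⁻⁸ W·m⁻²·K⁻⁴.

q ≈ 5990 W/m²

Each of the 6 gaps contributes resistance (2/ε − 1) = 2/0.27 − 1 = 6.407; total = 38.44.
q = σ(T₁⁴ − T₂⁴) / 38.44 = 5.67×10⁻⁸ × 4.06×10^12 / 38.44 = 5990 W/m².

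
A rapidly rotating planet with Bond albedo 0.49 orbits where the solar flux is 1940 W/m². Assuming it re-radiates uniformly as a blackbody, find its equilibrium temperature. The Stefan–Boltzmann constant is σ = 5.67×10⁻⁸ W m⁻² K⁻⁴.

T ≈ 257 K

Power absorbed = (1−a)S·πR²; power emitted = 4πR²σT⁴. Equating and cancelling πR²:
T = ((1−a)S / 4σ)^(1/4) = (989 / (4 × 5.67×10⁻⁸))^(1/4) = (4.36×10^9)^(1/4).
T = 257 K.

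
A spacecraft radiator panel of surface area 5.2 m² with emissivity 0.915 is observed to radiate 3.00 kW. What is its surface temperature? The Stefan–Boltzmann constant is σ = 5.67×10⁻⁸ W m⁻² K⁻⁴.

From P = εσAT⁴, T = (P / εσA)^(1/4) = (3000 / (0.915 × 5.67×10⁻⁸ × 5.20))^(1/4).
T = (1.11×10^10)^(1/4) = 325 K.

T ≈ 325 K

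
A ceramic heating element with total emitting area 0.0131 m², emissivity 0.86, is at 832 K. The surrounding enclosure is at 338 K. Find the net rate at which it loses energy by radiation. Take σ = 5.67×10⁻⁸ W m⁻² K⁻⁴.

Q = εσA(T⁴ − T_s⁴). T⁴ − T_s⁴ = (832)⁴ − (338)⁴ = 4.79×10^11 − 1.31×10^10 = 4.66×10^11 K⁴.
Q = 0.86 × 5.67×10⁻⁸ × 0.0131 × 4.66×10^11 = 298 W.

Q ≈ 298 W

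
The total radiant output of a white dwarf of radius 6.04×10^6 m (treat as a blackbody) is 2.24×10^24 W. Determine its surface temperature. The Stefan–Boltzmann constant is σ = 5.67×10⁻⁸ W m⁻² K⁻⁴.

A = 4πr² = 4π × (6.04×10^6)² = 4.58×10^14 m².
From P = σAT⁴, T = (P / σA)^(1/4) = (2.24×10^24 / (5.67×10⁻⁸ × 4.58×10^14))^(1/4).
T = (8.62×10^16)^(1/4) = 17100 K.

T ≈ 17100 K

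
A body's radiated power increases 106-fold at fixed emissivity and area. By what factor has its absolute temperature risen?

P ∝ T⁴ ⇒ T ∝ P^(1/4), so T scales by (106)^(1/4) = 3.21.

factor ≈ 3.21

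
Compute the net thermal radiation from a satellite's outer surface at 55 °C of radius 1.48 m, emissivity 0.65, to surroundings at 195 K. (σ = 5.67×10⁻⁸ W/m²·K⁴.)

A = 4πr² = 4π × (1.48)² = 27.5 m².
Convert: 55 °C = 328 K.
Q = εσA(T⁴ − T_s⁴). T⁴ − T_s⁴ = (328)⁴ − (195)⁴ = 1.16×10^10 − 1.45×10^9 = 1.01×10^10 K⁴.
Q = 0.65 × 5.67×10⁻⁸ × 27.5 × 1.01×10^10 = 10300 W.

Q ≈ 10300 W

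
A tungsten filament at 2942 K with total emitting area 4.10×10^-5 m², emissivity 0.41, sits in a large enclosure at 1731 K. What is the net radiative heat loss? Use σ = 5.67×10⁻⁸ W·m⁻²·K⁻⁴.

Q ≈ 62.8 W

Q = εσA(T⁴ − T_s⁴). T⁴ − T_s⁴ = (2942)⁴ − (1731)⁴ = 7.49×10^13 − 8.98×10^12 = 6.59×10^13 K⁴.
Q = 0.41 × 5.67×10⁻⁸ × 4.10×10^-5 × 6.59×10^13 = 62.8 W.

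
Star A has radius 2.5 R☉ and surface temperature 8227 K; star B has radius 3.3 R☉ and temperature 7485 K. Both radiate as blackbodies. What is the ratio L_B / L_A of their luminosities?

L = 4πR²σT⁴ ∝ R²T⁴, so L_B/L_A = (3.3/2.5)² × (7485/8227)⁴ = 1.74 × 0.685 = 1.19.

L_B/L_A ≈ 1.19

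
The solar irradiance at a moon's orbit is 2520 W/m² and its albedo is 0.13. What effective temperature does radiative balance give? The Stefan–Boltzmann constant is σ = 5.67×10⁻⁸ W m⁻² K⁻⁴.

T ≈ 314 K

Power absorbed = (1−a)S·πR²; power emitted = 4πR²σT⁴. Equating and cancelling πR²:
T = ((1−a)S / 4σ)^(1/4) = (2190 / (4 × 5.67×10⁻⁸))^(1/4) = (9.67×10^9)^(1/4).
T = 314 K.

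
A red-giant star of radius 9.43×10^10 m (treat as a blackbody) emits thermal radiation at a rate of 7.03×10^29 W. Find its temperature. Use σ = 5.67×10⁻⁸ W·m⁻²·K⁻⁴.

A = 4πr² = 4π × (9.43×10^10)² = 1.12×10^23 m².
From P = σAT⁴, T = (P / σA)^(1/4) = (7.03×10^29 / (5.67×10⁻⁸ × 1.12×10^23))^(1/4).
T = (1.11×10^14)^(1/4) = 3250 K.

T ≈ 3250 K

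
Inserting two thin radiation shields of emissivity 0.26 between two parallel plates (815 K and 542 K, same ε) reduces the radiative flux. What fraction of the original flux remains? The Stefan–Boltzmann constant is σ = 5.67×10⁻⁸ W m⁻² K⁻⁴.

With N identical shields there are N+1 = 3 gaps in series, each with the same radiative resistance, so the flux falls to 1/(N+1) of its unshielded value.

ratio ≈ 0.333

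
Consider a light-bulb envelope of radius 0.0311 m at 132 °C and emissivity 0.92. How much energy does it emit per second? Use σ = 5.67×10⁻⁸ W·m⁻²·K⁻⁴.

A = 4πr² = 4π × (0.0311)² = 0.0122 m².
132 °C = 405 K.
Stefan–Boltzmann: P = εσAT⁴ = 0.92 × 5.67×10⁻⁸ × 0.0122 × (405)⁴ = 0.92 × 5.67×10⁻⁸ × 0.0122 × 2.69×10^10.
P = 17.1 W.

P ≈ 17.1 W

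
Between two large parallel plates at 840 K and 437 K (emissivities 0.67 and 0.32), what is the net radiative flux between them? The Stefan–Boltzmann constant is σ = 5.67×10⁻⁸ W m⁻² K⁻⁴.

q ≈ 7230 W/m²

For two large parallel gray plates, q = σ(T₁⁴ − T₂⁴) / (1/ε₁ + 1/ε₂ − 1).
1/ε₁ + 1/ε₂ − 1 = 1/0.67 + 1/0.32 − 1 = 3.618.
T₁⁴ − T₂⁴ = 4.98×10^11 − 3.65×10^10 = 4.61×10^11 K⁴.
q = 5.67×10⁻⁸ × 4.61×10^11 / 3.618 = 7230 W/m².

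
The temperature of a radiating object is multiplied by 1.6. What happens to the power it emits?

P ∝ T⁴, so the power scales as (1.6)⁴ = 6.55.

factor ≈ 6.55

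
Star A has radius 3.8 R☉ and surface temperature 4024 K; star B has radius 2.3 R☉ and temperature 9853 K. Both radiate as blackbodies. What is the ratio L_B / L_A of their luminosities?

L_B/L_A ≈ 13.2

L = 4πR²σT⁴ ∝ R²T⁴, so L_B/L_A = (2.3/3.8)² × (9853/4024)⁴ = 0.366 × 35.9 = 13.2.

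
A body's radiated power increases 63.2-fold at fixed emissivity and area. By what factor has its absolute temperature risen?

factor ≈ 2.82

P ∝ T⁴ ⇒ T ∝ P^(1/4), so T scales by (63.2)^(1/4) = 2.82.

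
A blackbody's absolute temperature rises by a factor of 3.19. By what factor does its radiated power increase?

P ∝ T⁴, so the power scales as (3.19)⁴ = 104.

factor ≈ 104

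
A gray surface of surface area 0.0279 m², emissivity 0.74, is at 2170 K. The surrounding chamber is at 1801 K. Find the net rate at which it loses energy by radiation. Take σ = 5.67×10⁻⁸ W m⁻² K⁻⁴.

Q ≈ 13600 W

Q = εσA(T⁴ − T_s⁴). T⁴ − T_s⁴ = (2170)⁴ − (1801)⁴ = 2.22×10^13 − 1.05×10^13 = 1.17×10^13 K⁴.
Q = 0.74 × 5.67×10⁻⁸ × 0.0279 × 1.17×10^13 = 13600 W.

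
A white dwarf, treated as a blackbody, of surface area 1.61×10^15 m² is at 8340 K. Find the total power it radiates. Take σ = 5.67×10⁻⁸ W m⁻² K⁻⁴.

P ≈ 4.42×10^23 W

P = σAT⁴ = 5.67×10⁻⁸ × 1.61×10^15 × (8340)⁴ = 5.67×10⁻⁸ × 1.61×10^15 × 4.84×10^15.
P = 4.42×10^23 W.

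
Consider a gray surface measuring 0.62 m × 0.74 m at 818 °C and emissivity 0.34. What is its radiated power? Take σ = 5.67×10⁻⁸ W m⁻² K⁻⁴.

A = 0.62 × 0.74 = 0.459 m².
818 °C = 1091 K.
Stefan–Boltzmann: P = εσAT⁴ = 0.34 × 5.67×10⁻⁸ × 0.459 × (1091)⁴ = 0.34 × 5.67×10⁻⁸ × 0.459 × 1.42×10^12.
P = 12500 W.

P ≈ 12500 W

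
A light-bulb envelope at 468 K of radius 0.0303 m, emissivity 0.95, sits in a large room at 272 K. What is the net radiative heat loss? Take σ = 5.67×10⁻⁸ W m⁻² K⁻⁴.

A = 4πr² = 4π × (0.0303)² = 0.0115 m².
Q = εσA(T⁴ − T_s⁴). T⁴ − T_s⁴ = (468)⁴ − (272)⁴ = 4.80×10^10 − 5.47×10^9 = 4.25×10^10 K⁴.
Q = 0.95 × 5.67×10⁻⁸ × 0.0115 × 4.25×10^10 = 26.4 W.

Q ≈ 26.4 W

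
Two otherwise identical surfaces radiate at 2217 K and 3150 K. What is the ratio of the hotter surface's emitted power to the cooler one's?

ratio ≈ 4.08

P ∝ T⁴, so the ratio is (3150/2217)⁴ = (1.421)⁴ = 4.08.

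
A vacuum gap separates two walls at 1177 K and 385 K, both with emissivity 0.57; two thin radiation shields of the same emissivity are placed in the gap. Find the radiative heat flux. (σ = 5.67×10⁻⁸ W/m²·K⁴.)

Each of the 3 gaps contributes resistance (2/ε − 1) = 2/0.57 − 1 = 2.509; total = 7.526.
q = σ(T₁⁴ − T₂⁴) / 7.526 = 5.67×10⁻⁸ × 1.90×10^12 / 7.526 = 14300 W/m².

q ≈ 14300 W/m²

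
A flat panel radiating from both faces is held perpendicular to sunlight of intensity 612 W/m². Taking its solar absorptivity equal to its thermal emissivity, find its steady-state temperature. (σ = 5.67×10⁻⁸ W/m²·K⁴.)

T ≈ 271 K

Absorbed flux αS = emitted flux 2εσT⁴ per unit area; with α = ε this gives T = (S/2σ)^(1/4).
T = (612 / (2 × 5.67×10⁻⁸))^(1/4) = (5.40×10^9)^(1/4).
T = 271 K.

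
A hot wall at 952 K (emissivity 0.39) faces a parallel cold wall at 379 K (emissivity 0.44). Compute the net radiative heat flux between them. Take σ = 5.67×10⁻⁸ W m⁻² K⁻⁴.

q ≈ 11800 W/m²

For two large parallel gray plates, q = σ(T₁⁴ − T₂⁴) / (1/ε₁ + 1/ε₂ − 1).
1/ε₁ + 1/ε₂ − 1 = 1/0.39 + 1/0.44 − 1 = 3.837.
T₁⁴ − T₂⁴ = 8.21×10^11 − 2.06×10^10 = 8.01×10^11 K⁴.
q = 5.67×10⁻⁸ × 8.01×10^11 / 3.837 = 11800 W/m².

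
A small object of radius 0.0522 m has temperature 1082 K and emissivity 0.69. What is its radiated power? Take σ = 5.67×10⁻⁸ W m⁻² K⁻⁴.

P ≈ 1840 W

A = 4πr² = 4π × (0.0522)² = 0.0342 m².
P = εσAT⁴ = 0.69 × 5.67×10⁻⁸ × 0.0342 × (1082)⁴ = 0.69 × 5.67×10⁻⁸ × 0.0342 × 1.37×10^12.
P = 1840 W.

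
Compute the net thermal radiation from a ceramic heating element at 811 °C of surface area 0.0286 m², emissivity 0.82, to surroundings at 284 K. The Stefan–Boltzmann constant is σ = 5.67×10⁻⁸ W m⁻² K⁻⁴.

Q ≈ 1830 W

Convert: 811 °C = 1084 K.
Q = εσA(T⁴ − T_s⁴). T⁴ − T_s⁴ = (1084)⁴ − (284)⁴ = 1.38×10^12 − 6.51×10^9 = 1.37×10^12 K⁴.
Q = 0.82 × 5.67×10⁻⁸ × 0.0286 × 1.37×10^12 = 1830 W.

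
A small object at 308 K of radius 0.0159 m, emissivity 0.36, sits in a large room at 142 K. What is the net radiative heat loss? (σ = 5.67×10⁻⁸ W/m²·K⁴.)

Q ≈ 0.557 W

A = 4πr² = 4π × (0.0159)² = 3.18×10^-3 m².
Q = εσA(T⁴ − T_s⁴). T⁴ − T_s⁴ = (308)⁴ − (142)⁴ = 9.00×10^9 − 4.07×10^8 = 8.59×10^9 K⁴.
Q = 0.36 × 5.67×10⁻⁸ × 3.18×10^-3 × 8.59×10^9 = 0.557 W.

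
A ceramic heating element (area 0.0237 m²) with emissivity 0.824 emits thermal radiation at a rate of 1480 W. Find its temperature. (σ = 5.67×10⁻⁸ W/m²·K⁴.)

From P = εσAT⁴, T = (P / εσA)^(1/4) = (1480 / (0.824 × 5.67×10⁻⁸ × 0.0237))^(1/4).
T = (1.34×10^12)^(1/4) = 1080 K.

T ≈ 1080 K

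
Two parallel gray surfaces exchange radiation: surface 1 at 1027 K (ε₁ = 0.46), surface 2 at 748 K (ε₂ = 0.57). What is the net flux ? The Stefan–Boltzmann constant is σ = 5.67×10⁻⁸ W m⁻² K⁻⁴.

q ≈ 15500 W/m²

For two large parallel gray plates, q = σ(T₁⁴ − T₂⁴) / (1/ε₁ + 1/ε₂ − 1).
1/ε₁ + 1/ε₂ − 1 = 1/0.46 + 1/0.57 − 1 = 2.928.
T₁⁴ − T₂⁴ = 1.11×10^12 − 3.13×10^11 = 7.99×10^11 K⁴.
q = 5.67×10⁻⁸ × 7.99×10^11 / 2.928 = 15500 W/m².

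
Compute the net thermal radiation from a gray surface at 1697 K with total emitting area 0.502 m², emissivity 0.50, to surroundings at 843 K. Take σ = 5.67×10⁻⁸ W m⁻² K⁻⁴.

Q ≈ 1.11×10^5 W

Q = εσA(T⁴ − T_s⁴). T⁴ − T_s⁴ = (1697)⁴ − (843)⁴ = 8.29×10^12 − 5.05×10^11 = 7.79×10^12 K⁴.
Q = 0.50 × 5.67×10⁻⁸ × 0.502 × 7.79×10^12 = 1.11×10^5 W.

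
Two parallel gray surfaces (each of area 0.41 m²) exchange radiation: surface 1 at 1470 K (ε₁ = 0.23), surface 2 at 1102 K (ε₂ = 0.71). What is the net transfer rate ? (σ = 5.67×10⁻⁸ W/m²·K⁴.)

For two large parallel gray plates, q = σ(T₁⁴ − T₂⁴) / (1/ε₁ + 1/ε₂ − 1).
1/ε₁ + 1/ε₂ − 1 = 1/0.23 + 1/0.71 − 1 = 4.756.
T₁⁴ − T₂⁴ = 4.67×10^12 − 1.47×10^12 = 3.19×10^12 K⁴.
q = 5.67×10⁻⁸ × 3.19×10^12 / 4.756 = 38100 W/m².
Q = q·A = 38100 × 0.41 = 15600 W.

Q ≈ 15600 W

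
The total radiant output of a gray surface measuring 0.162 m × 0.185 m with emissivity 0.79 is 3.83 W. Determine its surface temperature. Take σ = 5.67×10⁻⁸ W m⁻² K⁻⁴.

A = 0.162 × 0.185 = 0.0300 m².
From P = εσAT⁴, T = (P / εσA)^(1/4) = (3.83 / (0.79 × 5.67×10⁻⁸ × 0.0300))^(1/4).
T = (2.85×10^9)^(1/4) = 231 K.

T ≈ 231 K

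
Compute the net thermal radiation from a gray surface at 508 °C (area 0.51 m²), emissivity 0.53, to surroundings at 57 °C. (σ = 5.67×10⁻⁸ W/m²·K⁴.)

Q ≈ 5520 W

Convert: 508 °C = 781 K; 57 °C = 330 K.
Q = εσA(T⁴ − T_s⁴). T⁴ − T_s⁴ = (781)⁴ − (330)⁴ = 3.72×10^11 − 1.19×10^10 = 3.60×10^11 K⁴.
Q = 0.53 × 5.67×10⁻⁸ × 0.510 × 3.60×10^11 = 5520 W.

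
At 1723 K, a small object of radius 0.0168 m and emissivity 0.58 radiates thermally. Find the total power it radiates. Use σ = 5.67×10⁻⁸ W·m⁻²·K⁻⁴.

P ≈ 1030 W

A = 4πr² = 4π × (0.0168)² = 3.55×10^-3 m².
Stefan–Boltzmann: P = εσAT⁴ = 0.58 × 5.67×10⁻⁸ × 3.55×10^-3 × (1723)⁴ = 0.58 × 5.67×10⁻⁸ × 3.55×10^-3 × 8.81×10^12.
P = 1030 W.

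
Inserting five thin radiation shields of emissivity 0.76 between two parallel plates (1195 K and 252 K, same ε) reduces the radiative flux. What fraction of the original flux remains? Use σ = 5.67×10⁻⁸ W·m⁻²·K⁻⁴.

ratio ≈ 0.167

With N identical shields there are N+1 = 6 gaps in series, each with the same radiative resistance, so the flux falls to 1/(N+1) of its unshielded value.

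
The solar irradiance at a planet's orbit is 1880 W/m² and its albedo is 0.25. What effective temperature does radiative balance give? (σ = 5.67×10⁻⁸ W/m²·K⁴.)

Power absorbed = (1−a)S·πR²; power emitted = 4πR²σT⁴. Equating and cancelling πR²:
T = ((1−a)S / 4σ)^(1/4) = (1410 / (4 × 5.67×10⁻⁸))^(1/4) = (6.22×10^9)^(1/4).
T = 281 K.

T ≈ 281 K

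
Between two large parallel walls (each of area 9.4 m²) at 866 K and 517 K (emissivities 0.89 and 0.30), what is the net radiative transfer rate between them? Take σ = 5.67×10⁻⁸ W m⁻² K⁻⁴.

Q ≈ 75700 W

For two large parallel gray plates, q = σ(T₁⁴ − T₂⁴) / (1/ε₁ + 1/ε₂ − 1).
1/ε₁ + 1/ε₂ − 1 = 1/0.89 + 1/0.30 − 1 = 3.457.
T₁⁴ − T₂⁴ = 5.62×10^11 − 7.14×10^10 = 4.91×10^11 K⁴.
q = 5.67×10⁻⁸ × 4.91×10^11 / 3.457 = 8050 W/m².
Q = q·A = 8050 × 9.4 = 75700 W.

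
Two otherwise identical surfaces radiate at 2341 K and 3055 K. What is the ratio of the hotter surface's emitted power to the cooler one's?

ratio ≈ 2.90

P ∝ T⁴, so the ratio is (3055/2341)⁴ = (1.305)⁴ = 2.90.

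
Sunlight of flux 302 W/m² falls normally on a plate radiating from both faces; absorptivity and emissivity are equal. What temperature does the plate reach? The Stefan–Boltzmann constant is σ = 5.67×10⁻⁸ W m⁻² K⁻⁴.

T ≈ 227 K

Absorbed flux αS = emitted flux 2εσT⁴ per unit area; with α = ε this gives T = (S/2σ)^(1/4).
T = (302 / (2 × 5.67×10⁻⁸))^(1/4) = (2.66×10^9)^(1/4).
T = 227 K.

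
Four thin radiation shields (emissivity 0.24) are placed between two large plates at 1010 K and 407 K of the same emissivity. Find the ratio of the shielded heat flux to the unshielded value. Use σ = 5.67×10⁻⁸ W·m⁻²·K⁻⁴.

ratio ≈ 0.200

With N identical shields there are N+1 = 5 gaps in series, each with the same radiative resistance, so the flux falls to 1/(N+1) of its unshielded value.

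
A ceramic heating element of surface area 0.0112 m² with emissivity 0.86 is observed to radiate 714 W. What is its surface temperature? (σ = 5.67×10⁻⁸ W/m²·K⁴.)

From P = εσAT⁴, T = (P / εσA)^(1/4) = (714 / (0.86 × 5.67×10⁻⁸ × 0.0112))^(1/4).
T = (1.31×10^12)^(1/4) = 1070 K.

T ≈ 1070 K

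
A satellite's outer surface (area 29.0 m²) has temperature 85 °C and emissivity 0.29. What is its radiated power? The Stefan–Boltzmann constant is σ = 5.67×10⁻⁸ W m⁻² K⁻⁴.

P ≈ 7830 W

85 °C = 358 K.
P = εσAT⁴ = 0.29 × 5.67×10⁻⁸ × 29.0 × (358)⁴ = 0.29 × 5.67×10⁻⁸ × 29.0 × 1.64×10^10.
P = 7830 W.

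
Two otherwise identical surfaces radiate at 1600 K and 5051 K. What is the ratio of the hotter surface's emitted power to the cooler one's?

P ∝ T⁴, so the ratio is (5051/1600)⁴ = (3.157)⁴ = 99.3.

ratio ≈ 99.3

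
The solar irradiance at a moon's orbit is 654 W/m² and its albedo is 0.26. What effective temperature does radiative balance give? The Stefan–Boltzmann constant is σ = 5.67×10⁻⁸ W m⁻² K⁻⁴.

Power absorbed = (1−a)S·πR²; power emitted = 4πR²σT⁴. Equating and cancelling πR²:
T = ((1−a)S / 4σ)^(1/4) = (484 / (4 × 5.67×10⁻⁸))^(1/4) = (2.13×10^9)^(1/4).
T = 215 K.

T ≈ 215 K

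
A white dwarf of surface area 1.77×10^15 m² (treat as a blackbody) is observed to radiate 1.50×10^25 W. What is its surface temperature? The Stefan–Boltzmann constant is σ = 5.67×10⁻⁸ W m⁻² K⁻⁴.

From P = σAT⁴, T = (P / σA)^(1/4) = (1.50×10^25 / (5.67×10⁻⁸ × 1.77×10^15))^(1/4).
T = (1.49×10^17)^(1/4) = 19700 K.

T ≈ 19700 K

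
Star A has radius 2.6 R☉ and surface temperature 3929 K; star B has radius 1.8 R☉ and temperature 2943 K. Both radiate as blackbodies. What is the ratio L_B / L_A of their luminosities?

L_B/L_A ≈ 0.151

L = 4πR²σT⁴ ∝ R²T⁴, so L_B/L_A = (1.8/2.6)² × (2943/3929)⁴ = 0.479 × 0.315 = 0.151.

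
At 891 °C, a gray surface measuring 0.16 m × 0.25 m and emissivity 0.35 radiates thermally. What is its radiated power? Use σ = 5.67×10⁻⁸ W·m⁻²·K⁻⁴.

A = 0.16 × 0.25 = 0.0400 m².
891 °C = 1164 K.
Stefan–Boltzmann: P = εσAT⁴ = 0.35 × 5.67×10⁻⁸ × 0.0400 × (1164)⁴ = 0.35 × 5.67×10⁻⁸ × 0.0400 × 1.84×10^12.
P = 1460 W.

P ≈ 1460 W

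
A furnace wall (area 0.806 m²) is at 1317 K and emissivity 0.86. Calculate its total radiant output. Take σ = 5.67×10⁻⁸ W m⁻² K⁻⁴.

P = εσAT⁴ = 0.86 × 5.67×10⁻⁸ × 0.806 × (1317)⁴ = 0.86 × 5.67×10⁻⁸ × 0.806 × 3.01×10^12.
P = 1.18×10^5 W.

P ≈ 1.18×10^5 W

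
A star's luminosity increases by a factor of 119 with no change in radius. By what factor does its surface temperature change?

P ∝ T⁴ ⇒ T ∝ P^(1/4), so T scales by (119)^(1/4) = 3.30.

factor ≈ 3.30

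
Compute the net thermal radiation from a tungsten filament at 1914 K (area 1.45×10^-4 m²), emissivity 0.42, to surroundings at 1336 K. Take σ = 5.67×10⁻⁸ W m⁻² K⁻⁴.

Q ≈ 35.3 W

Q = εσA(T⁴ − T_s⁴). T⁴ − T_s⁴ = (1914)⁴ − (1336)⁴ = 1.34×10^13 − 3.19×10^12 = 1.02×10^13 K⁴.
Q = 0.42 × 5.67×10⁻⁸ × 1.45×10^-4 × 1.02×10^13 = 35.3 W.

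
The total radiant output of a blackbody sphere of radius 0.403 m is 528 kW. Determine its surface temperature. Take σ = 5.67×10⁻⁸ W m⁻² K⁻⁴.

A = 4πr² = 4π × (0.403)² = 2.04 m².
From P = σAT⁴, T = (P / σA)^(1/4) = (5.28×10^5 / (5.67×10⁻⁸ × 2.04))^(1/4).
T = (4.56×10^12)^(1/4) = 1460 K.

T ≈ 1460 K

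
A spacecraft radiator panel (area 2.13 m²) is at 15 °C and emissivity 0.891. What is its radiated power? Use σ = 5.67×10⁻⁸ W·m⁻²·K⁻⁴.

P ≈ 740 W

15 °C = 288 K.
P = εσAT⁴ = 0.891 × 5.67×10⁻⁸ × 2.13 × (288)⁴ = 0.891 × 5.67×10⁻⁸ × 2.13 × 6.88×10^9.
P = 740 W.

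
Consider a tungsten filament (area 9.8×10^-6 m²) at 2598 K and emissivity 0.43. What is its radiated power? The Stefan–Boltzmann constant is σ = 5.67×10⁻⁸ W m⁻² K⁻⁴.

Stefan–Boltzmann: P = εσAT⁴ = 0.43 × 5.67×10⁻⁸ × 9.80×10^-6 × (2598)⁴ = 0.43 × 5.67×10⁻⁸ × 9.80×10^-6 × 4.56×10^13.
P = 10.9 W.

P ≈ 10.9 W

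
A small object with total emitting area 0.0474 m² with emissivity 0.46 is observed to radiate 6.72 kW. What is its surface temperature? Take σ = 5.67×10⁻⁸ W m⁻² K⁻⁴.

T ≈ 1530 K

From P = εσAT⁴, T = (P / εσA)^(1/4) = (6720 / (0.46 × 5.67×10⁻⁸ × 0.0474))^(1/4).
T = (5.44×10^12)^(1/4) = 1530 K.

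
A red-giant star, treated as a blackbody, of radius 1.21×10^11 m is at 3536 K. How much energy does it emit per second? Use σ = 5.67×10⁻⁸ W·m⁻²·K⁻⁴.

A = 4πr² = 4π × (1.21×10^11)² = 1.84×10^23 m².
P = σAT⁴ = 5.67×10⁻⁸ × 1.84×10^23 × (3536)⁴ = 5.67×10⁻⁸ × 1.84×10^23 × 1.56×10^14.
P = 1.63×10^30 W.

P ≈ 1.63×10^30 W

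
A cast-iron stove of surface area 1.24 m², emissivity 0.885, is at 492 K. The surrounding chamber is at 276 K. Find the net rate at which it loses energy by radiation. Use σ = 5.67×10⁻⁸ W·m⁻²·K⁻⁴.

Q = εσA(T⁴ − T_s⁴). T⁴ − T_s⁴ = (492)⁴ − (276)⁴ = 5.86×10^10 − 5.80×10^9 = 5.28×10^10 K⁴.
Q = 0.885 × 5.67×10⁻⁸ × 1.24 × 5.28×10^10 = 3280 W.

Q ≈ 3280 W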